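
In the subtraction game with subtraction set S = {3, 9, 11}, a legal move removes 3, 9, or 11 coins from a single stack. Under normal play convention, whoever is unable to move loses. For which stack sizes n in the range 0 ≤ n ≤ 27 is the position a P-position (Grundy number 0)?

G(0) = 0
G(1) = mex{} = 0
G(2) = mex{} = 0
G(3) = mex{0} = 1
G(4) = mex{0} = 1
G(5) = mex{0} = 1
G(6) = mex{1} = 0
G(7) = mex{1} = 0
G(8) = mex{1} = 0
G(9) = mex{0,0} = 1
G(10) = mex{0,0} = 1
G(11) = mex{0,0,0} = 1
G(12) = mex{1,1,0} = 2
G(13) = mex{1,1,0} = 2
G(14) = mex{1,1,1} = 0
G(15) = mex{2,0,1} = 3
G(16) = mex{2,0,1} = 3
G(17) = mex{0,0,0} = 1
G(18) = mex{3,1,0} = 2
G(19) = mex{3,1,0} = 2
G(20) = mex{1,1,1} = 0
G(21) = mex{2,2,1} = 0
G(22) = mex{2,2,1} = 0
G(23) = mex{0,0,2} = 1
G(24) = mex{0,3,2} = 1
G(25) = mex{0,3,0} = 1
G(26) = mex{1,1,3} = 0
G(27) = mex{1,2,3} = 0
P-positions are exactly the n with G(n) = 0.

0, 1, 2, 6, 7, 8, 14, 20, 21, 22, 26, 27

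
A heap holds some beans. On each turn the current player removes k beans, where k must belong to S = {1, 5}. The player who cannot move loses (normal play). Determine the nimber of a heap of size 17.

1

n :  0  1  2  3  4  5  6  7  8  9 10 11 12 13 14 15 16 17
G :  0  1  0  1  0  1  0  1  0  1  0  1  0  1  0  1  0  1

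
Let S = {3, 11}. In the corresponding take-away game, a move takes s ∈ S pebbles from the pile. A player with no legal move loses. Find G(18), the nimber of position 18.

1

G(0) = 0
G(1) = mex{} = 0
G(2) = mex{} = 0
G(3) = mex{0} = 1
G(4) = mex{0} = 1
G(5) = mex{0} = 1
G(6) = mex{1} = 0
G(7) = mex{1} = 0
G(8) = mex{1} = 0
G(9) = mex{0} = 1
G(10) = mex{0} = 1
G(11) = mex{0,0} = 1
G(12) = mex{1,0} = 2
G(13) = mex{1,0} = 2
G(14) = mex{1,1} = 0
G(15) = mex{2,1} = 0
G(16) = mex{2,1} = 0
G(17) = mex{0,0} = 1
G(18) = mex{0,0} = 1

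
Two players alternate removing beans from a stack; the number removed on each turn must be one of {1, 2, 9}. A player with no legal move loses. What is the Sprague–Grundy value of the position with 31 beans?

1

G(0) = 0
G(1) = mex{0} = 1
G(2) = mex{1,0} = 2
G(3) = mex{2,1} = 0
G(4) = mex{0,2} = 1
G(5) = mex{1,0} = 2
G(6) = mex{2,1} = 0
G(7) = mex{0,2} = 1
G(8) = mex{1,0} = 2
G(9) = mex{2,1,0} = 3
G(10) = mex{3,2,1} = 0
G(11) = mex{0,3,2} = 1
G(12) = mex{1,0,0} = 2
G(13) = mex{2,1,1} = 0
G(14) = mex{0,2,2} = 1
G(15) = mex{1,0,0} = 2
G(16) = mex{2,1,1} = 0
G(17) = mex{0,2,2} = 1
G(18) = mex{1,0,3} = 2
G(19) = mex{2,1,0} = 3
G(20) = mex{3,2,1} = 0
G(21) = mex{0,3,2} = 1
G(22) = mex{1,0,0} = 2
G(23) = mex{2,1,1} = 0
G(24) = mex{0,2,2} = 1
G(25) = mex{1,0,0} = 2
G(26) = mex{2,1,1} = 0
G(27) = mex{0,2,2} = 1
G(28) = mex{1,0,3} = 2
G(29) = mex{2,1,0} = 3
G(30) = mex{3,2,1} = 0
G(31) = mex{0,3,2} = 1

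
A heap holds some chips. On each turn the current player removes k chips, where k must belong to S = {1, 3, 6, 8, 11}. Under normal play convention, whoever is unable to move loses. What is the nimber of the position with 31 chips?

1

n :  0  1  2  3  4  5  6  7  8  9 10 11 12 13 14 15 16 17 18 19 20 21 22 23 24 25 26 27 28 29 30 31
G :  0  1  0  1  0  1  2  3  2  0  1  3  4  2  0  1  0  1  0  1  2  3  2  0  1  3  4  2  0  1  0  1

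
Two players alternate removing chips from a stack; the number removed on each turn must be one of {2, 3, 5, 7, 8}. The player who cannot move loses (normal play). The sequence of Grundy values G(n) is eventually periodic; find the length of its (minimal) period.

G(0) = 0
G(1) = mex{} = 0
G(2) = mex{0} = 1
G(3) = mex{0,0} = 1
G(4) = mex{1,0} = 2
G(5) = mex{1,1,0} = 2
G(6) = mex{2,1,0} = 3
G(7) = mex{2,2,1,0} = 3
G(8) = mex{3,2,1,0,0} = 4
G(9) = mex{3,3,2,1,0} = 4
G(10) = mex{4,3,2,1,1} = 0
G(11) = mex{4,4,3,2,1} = 0
G(12) = mex{0,4,3,2,2} = 1
G(13) = mex{0,0,4,3,2} = 1
G(14) = mex{1,0,4,3,3} = 2
G(15) = mex{1,1,0,4,3} = 2
G(16) = mex{2,1,0,4,4} = 3
G(17) = mex{2,2,1,0,4} = 3
G(18) = mex{3,2,1,0,0} = 4
G(19) = mex{3,3,2,1,0} = 4
G(20) = mex{4,3,2,1,1} = 0
G(21) = mex{4,4,3,2,1} = 0
G(n+10) = G(n) holds for n = 0,…,7 (a full window of length max(S) = 8), so the sequence is purely periodic with period 10.

10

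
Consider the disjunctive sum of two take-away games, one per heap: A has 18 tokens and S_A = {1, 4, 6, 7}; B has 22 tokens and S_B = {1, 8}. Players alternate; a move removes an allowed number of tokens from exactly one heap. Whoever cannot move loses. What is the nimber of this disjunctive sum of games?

Heap A, S = {1, 4, 6, 7}:
n :  0  1  2  3  4  5  6  7  8  9 10 11 12 13 14 15 16 17 18
G :  0  1  0  1  2  0  1  2  3  2  0  1  2  0  1  0  1  2  0
G_A(18) = 0.
Heap B, S = {1, 8}:
G(0) = 0
G(1) = mex{0} = 1
G(2) = mex{1} = 0
G(3) = mex{0} = 1
G(4) = mex{1} = 0
G(5) = mex{0} = 1
G(6) = mex{1} = 0
G(7) = mex{0} = 1
G(8) = mex{1,0} = 2
G(9) = mex{2,1} = 0
G(10) = mex{0,0} = 1
G(11) = mex{1,1} = 0
G(12) = mex{0,0} = 1
G(13) = mex{1,1} = 0
G(14) = mex{0,0} = 1
G(15) = mex{1,1} = 0
G(16) = mex{0,2} = 1
G(17) = mex{1,0} = 2
G(18) = mex{2,1} = 0
G(19) = mex{0,0} = 1
G(20) = mex{1,1} = 0
G(21) = mex{0,0} = 1
G(22) = mex{1,1} = 0
G_B(22) = 0.
Combined Grundy value = 0 ⊕ 0 = 0.

0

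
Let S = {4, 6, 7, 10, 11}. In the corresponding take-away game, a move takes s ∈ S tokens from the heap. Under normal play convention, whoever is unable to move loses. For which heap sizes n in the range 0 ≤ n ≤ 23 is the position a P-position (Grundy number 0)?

0, 1, 2, 3, 15, 16, 17, 18

n :  0  1  2  3  4  5  6  7  8  9 10 11 12 13 14 15 16 17 18 19 20 21 22 23
G :  0  0  0  0  1  1  1  1  2  2  2  2  3  3  3  0  0  0  0  1  1  1  1  2
P-positions are exactly the n with G(n) = 0.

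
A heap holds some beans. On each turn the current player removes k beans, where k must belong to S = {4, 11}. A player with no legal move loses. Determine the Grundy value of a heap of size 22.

n :  0  1  2  3  4  5  6  7  8  9 10 11 12 13 14 15 16 17 18 19 20 21 22
G :  0  0  0  0  1  1  1  1  0  0  0  2  1  1  1  0  0  0  0  1  1  1  1

1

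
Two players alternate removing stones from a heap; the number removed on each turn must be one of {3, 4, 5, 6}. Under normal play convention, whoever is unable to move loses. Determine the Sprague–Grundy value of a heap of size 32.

G(0) = 0
G(1) = mex{} = 0
G(2) = mex{} = 0
G(3) = mex{0} = 1
G(4) = mex{0,0} = 1
G(5) = mex{0,0,0} = 1
G(6) = mex{1,0,0,0} = 2
G(7) = mex{1,1,0,0} = 2
G(8) = mex{1,1,1,0} = 2
G(9) = mex{2,1,1,1} = 0
G(10) = mex{2,2,1,1} = 0
G(11) = mex{2,2,2,1} = 0
G(12) = mex{0,2,2,2} = 1
G(13) = mex{0,0,2,2} = 1
G(14) = mex{0,0,0,2} = 1
G(15) = mex{1,0,0,0} = 2
G(16) = mex{1,1,0,0} = 2
G(17) = mex{1,1,1,0} = 2
G(18) = mex{2,1,1,1} = 0
G(19) = mex{2,2,1,1} = 0
G(20) = mex{2,2,2,1} = 0
G(21) = mex{0,2,2,2} = 1
G(22) = mex{0,0,2,2} = 1
G(23) = mex{0,0,0,2} = 1
G(24) = mex{1,0,0,0} = 2
G(25) = mex{1,1,0,0} = 2
G(26) = mex{1,1,1,0} = 2
G(27) = mex{2,1,1,1} = 0
G(28) = mex{2,2,1,1} = 0
G(29) = mex{2,2,2,1} = 0
G(30) = mex{0,2,2,2} = 1
G(31) = mex{0,0,2,2} = 1
G(32) = mex{0,0,0,2} = 1

1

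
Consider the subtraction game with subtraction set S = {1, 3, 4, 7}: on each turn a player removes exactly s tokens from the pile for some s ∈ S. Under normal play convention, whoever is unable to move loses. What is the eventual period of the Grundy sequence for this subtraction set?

8

n :  0  1  2  3  4  5  6  7  8  9 10 11 12 13 14 15 16 17
G :  0  1  0  1  2  3  2  3  0  1  0  1  2  3  2  3  0  1
G(n+8) = G(n) holds for n = 0,…,6 (a full window of length max(S) = 7), so the sequence is purely periodic with period 8.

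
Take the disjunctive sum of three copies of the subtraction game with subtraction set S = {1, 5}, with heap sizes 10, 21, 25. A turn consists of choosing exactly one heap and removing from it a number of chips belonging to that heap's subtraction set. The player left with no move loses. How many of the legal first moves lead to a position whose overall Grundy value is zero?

All heaps use S = {1, 5}:
n :  0  1  2  3  4  5  6  7  8  9 10 11 12 13 14 15 16 17 18 19 20 21 22 23 24 25
G :  0  1  0  1  0  1  0  1  0  1  0  1  0  1  0  1  0  1  0  1  0  1  0  1  0  1
Heap A: G(10) = 0.
Heap B: G(21) = 1.
Heap C: G(25) = 1.
Combined Grundy value = 0 ⊕ 1 ⊕ 1 = 0.
A winning move leaves total XOR = 0, i.e. changes one component's Grundy value g to g ⊕ X where X is the current total.
Heap A: target g' = 0⊕0 = 0, but every legal move changes the Grundy value (mex property), so 0 moves.
Heap B: target g' = 1⊕0 = 1, but every legal move changes the Grundy value (mex property), so 0 moves.
Heap C: target g' = 1⊕0 = 1, but every legal move changes the Grundy value (mex property), so 0 moves.

0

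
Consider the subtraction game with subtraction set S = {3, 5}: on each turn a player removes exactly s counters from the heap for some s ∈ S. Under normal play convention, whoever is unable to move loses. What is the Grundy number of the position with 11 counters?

n :  0  1  2  3  4  5  6  7  8  9 10 11
G :  0  0  0  1  1  1  2  2  0  0  0  1

1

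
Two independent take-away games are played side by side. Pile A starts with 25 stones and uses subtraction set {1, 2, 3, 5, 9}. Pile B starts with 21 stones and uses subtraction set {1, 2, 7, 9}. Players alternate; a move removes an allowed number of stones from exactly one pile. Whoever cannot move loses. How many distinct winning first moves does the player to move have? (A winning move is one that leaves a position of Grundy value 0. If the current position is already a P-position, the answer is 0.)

Pile A, S = {1, 2, 3, 5, 9}:
G(0) = 0
G(1) = mex{0} = 1
G(2) = mex{1,0} = 2
G(3) = mex{2,1,0} = 3
G(4) = mex{3,2,1} = 0
G(5) = mex{0,3,2,0} = 1
G(6) = mex{1,0,3,1} = 2
G(7) = mex{2,1,0,2} = 3
G(8) = mex{3,2,1,3} = 0
G(9) = mex{0,3,2,0,0} = 1
G(10) = mex{1,0,3,1,1} = 2
G(11) = mex{2,1,0,2,2} = 3
G(12) = mex{3,2,1,3,3} = 0
G(13) = mex{0,3,2,0,0} = 1
G(14) = mex{1,0,3,1,1} = 2
G(15) = mex{2,1,0,2,2} = 3
G(16) = mex{3,2,1,3,3} = 0
G(17) = mex{0,3,2,0,0} = 1
G(18) = mex{1,0,3,1,1} = 2
G(19) = mex{2,1,0,2,2} = 3
G(20) = mex{3,2,1,3,3} = 0
G(21) = mex{0,3,2,0,0} = 1
G(22) = mex{1,0,3,1,1} = 2
G(23) = mex{2,1,0,2,2} = 3
G(24) = mex{3,2,1,3,3} = 0
G(25) = mex{0,3,2,0,0} = 1
G_A(25) = 1.
Pile B, S = {1, 2, 7, 9}:
n :  0  1  2  3  4  5  6  7  8  9 10 11 12 13 14 15 16 17 18 19 20 21
G :  0  1  2  0  1  2  0  1  2  3  4  0  1  2  0  1  2  0  1  2  3  4
G_B(21) = 4.
Combined Grundy value = 1 ⊕ 4 = 5.
A winning move leaves total XOR = 0, i.e. changes one component's Grundy value g to g ⊕ X where X is the current total.
Pile A: need g' = 1⊕5 = 4. Options: 25−1→G=0, 25−2→G=3, 25−3→G=2, 25−5→G=0, 25−9→G=0. Hits: 0.
Pile B: need g' = 4⊕5 = 1. Options: 21−1→G=3, 21−2→G=2, 21−7→G=0, 21−9→G=1. Hits: 1.

1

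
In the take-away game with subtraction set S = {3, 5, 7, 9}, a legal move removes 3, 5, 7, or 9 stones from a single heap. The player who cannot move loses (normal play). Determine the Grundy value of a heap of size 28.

1

n :  0  1  2  3  4  5  6  7  8  9 10 11 12 13 14 15 16 17 18 19 20 21 22 23 24 25 26 27 28
G :  0  0  0  1  1  1  2  2  2  3  3  3  0  0  0  1  1  1  2  2  2  3  3  3  0  0  0  1  1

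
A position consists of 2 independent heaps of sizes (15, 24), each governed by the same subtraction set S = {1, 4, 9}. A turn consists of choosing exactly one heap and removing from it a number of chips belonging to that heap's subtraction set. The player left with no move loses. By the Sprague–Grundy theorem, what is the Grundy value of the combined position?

All heaps use S = {1, 4, 9}:
n :  0  1  2  3  4  5  6  7  8  9 10 11 12 13 14 15 16 17 18 19 20 21 22 23 24
G :  0  1  0  1  2  0  1  0  1  2  0  1  0  1  2  0  1  0  1  2  0  1  0  1  2
Heap A: G(15) = 0.
Heap B: G(24) = 2.
Combined Grundy value = 0 ⊕ 2 = 2.

2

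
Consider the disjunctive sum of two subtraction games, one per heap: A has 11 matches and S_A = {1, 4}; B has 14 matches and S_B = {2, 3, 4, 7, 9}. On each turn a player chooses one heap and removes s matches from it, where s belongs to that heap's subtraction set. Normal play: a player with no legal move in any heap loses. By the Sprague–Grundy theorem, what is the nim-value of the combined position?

0

Heap A, S = {1, 4}:
n :  0  1  2  3  4  5  6  7  8  9 10 11
G :  0  1  0  1  2  0  1  0  1  2  0  1
G_A(11) = 1.
Heap B, S = {2, 3, 4, 7, 9}:
G(0) = 0
G(1) = mex{} = 0
G(2) = mex{0} = 1
G(3) = mex{0,0} = 1
G(4) = mex{1,0,0} = 2
G(5) = mex{1,1,0} = 2
G(6) = mex{2,1,1} = 0
G(7) = mex{2,2,1,0} = 3
G(8) = mex{0,2,2,0} = 1
G(9) = mex{3,0,2,1,0} = 4
G(10) = mex{1,3,0,1,0} = 2
G(11) = mex{4,1,3,2,1} = 0
G(12) = mex{2,4,1,2,1} = 0
G(13) = mex{0,2,4,0,2} = 1
G(14) = mex{0,0,2,3,2} = 1
G_B(14) = 1.
Combined Grundy value = 1 ⊕ 1 = 0.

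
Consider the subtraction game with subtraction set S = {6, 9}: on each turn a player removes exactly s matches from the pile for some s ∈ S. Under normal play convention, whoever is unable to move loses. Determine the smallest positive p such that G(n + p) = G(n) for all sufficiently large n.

15

n :  0  1  2  3  4  5  6  7  8  9 10 11 12 13 14 15 16 17 18 19 20 21 22 23 24 25 26 27 28 29 30 31
G :  0  0  0  0  0  0  1  1  1  1  1  1  2  2  2  0  0  0  0  0  0  1  1  1  1  1  1  2  2  2  0  0
G(n+15) = G(n) holds for n = 0,…,8 (a full window of length max(S) = 9), so the sequence is purely periodic with period 15.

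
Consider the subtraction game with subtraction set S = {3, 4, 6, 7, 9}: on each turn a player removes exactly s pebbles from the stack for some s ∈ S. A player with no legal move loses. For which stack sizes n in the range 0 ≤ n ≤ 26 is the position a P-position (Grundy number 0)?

0, 1, 2, 12, 13, 14, 24, 25, 26

n :  0  1  2  3  4  5  6  7  8  9 10 11 12 13 14 15 16 17 18 19 20 21 22 23 24 25 26
G :  0  0  0  1  1  1  2  2  2  3  3  3  0  0  0  1  1  1  2  2  2  3  3  3  0  0  0
P-positions are exactly the n with G(n) = 0.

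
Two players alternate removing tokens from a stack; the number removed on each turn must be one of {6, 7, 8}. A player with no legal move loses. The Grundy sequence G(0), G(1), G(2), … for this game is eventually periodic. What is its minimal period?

14

G(0) = 0
G(1) = mex{} = 0
G(2) = mex{} = 0
G(3) = mex{} = 0
G(4) = mex{} = 0
G(5) = mex{} = 0
G(6) = mex{0} = 1
G(7) = mex{0,0} = 1
G(8) = mex{0,0,0} = 1
G(9) = mex{0,0,0} = 1
G(10) = mex{0,0,0} = 1
G(11) = mex{0,0,0} = 1
G(12) = mex{1,0,0} = 2
G(13) = mex{1,1,0} = 2
G(14) = mex{1,1,1} = 0
G(15) = mex{1,1,1} = 0
G(16) = mex{1,1,1} = 0
G(17) = mex{1,1,1} = 0
G(18) = mex{2,1,1} = 0
G(19) = mex{2,2,1} = 0
G(20) = mex{0,2,2} = 1
G(21) = mex{0,0,2} = 1
G(22) = mex{0,0,0} = 1
G(23) = mex{0,0,0} = 1
G(24) = mex{0,0,0} = 1
G(25) = mex{0,0,0} = 1
G(26) = mex{1,0,0} = 2
G(27) = mex{1,1,0} = 2
G(28) = mex{1,1,1} = 0
G(29) = mex{1,1,1} = 0
G(n+14) = G(n) holds for n = 0,…,7 (a full window of length max(S) = 8), so the sequence is purely periodic with period 14.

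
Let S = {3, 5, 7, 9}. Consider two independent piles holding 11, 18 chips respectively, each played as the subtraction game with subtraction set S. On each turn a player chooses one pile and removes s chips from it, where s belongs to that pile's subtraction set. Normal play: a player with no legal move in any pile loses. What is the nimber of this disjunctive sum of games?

1

All piles use S = {3, 5, 7, 9}:
G(0) = 0
G(1) = mex{} = 0
G(2) = mex{} = 0
G(3) = mex{0} = 1
G(4) = mex{0} = 1
G(5) = mex{0,0} = 1
G(6) = mex{1,0} = 2
G(7) = mex{1,0,0} = 2
G(8) = mex{1,1,0} = 2
G(9) = mex{2,1,0,0} = 3
G(10) = mex{2,1,1,0} = 3
G(11) = mex{2,2,1,0} = 3
G(12) = mex{3,2,1,1} = 0
G(13) = mex{3,2,2,1} = 0
G(14) = mex{3,3,2,1} = 0
G(15) = mex{0,3,2,2} = 1
G(16) = mex{0,3,3,2} = 1
G(17) = mex{0,0,3,2} = 1
G(18) = mex{1,0,3,3} = 2
Pile A: G(11) = 3.
Pile B: G(18) = 2.
Combined Grundy value = 3 ⊕ 2 = 1.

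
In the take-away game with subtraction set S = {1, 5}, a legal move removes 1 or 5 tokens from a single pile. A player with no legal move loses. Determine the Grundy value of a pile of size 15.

G(0) = 0
G(1) = mex{0} = 1
G(2) = mex{1} = 0
G(3) = mex{0} = 1
G(4) = mex{1} = 0
G(5) = mex{0,0} = 1
G(6) = mex{1,1} = 0
G(7) = mex{0,0} = 1
G(8) = mex{1,1} = 0
G(9) = mex{0,0} = 1
G(10) = mex{1,1} = 0
G(11) = mex{0,0} = 1
G(12) = mex{1,1} = 0
G(13) = mex{0,0} = 1
G(14) = mex{1,1} = 0
G(15) = mex{0,0} = 1

1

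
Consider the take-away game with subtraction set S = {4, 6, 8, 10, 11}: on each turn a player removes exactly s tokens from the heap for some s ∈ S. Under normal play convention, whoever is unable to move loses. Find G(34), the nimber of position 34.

1

G(0) = 0
G(1) = mex{} = 0
G(2) = mex{} = 0
G(3) = mex{} = 0
G(4) = mex{0} = 1
G(5) = mex{0} = 1
G(6) = mex{0,0} = 1
G(7) = mex{0,0} = 1
G(8) = mex{1,0,0} = 2
G(9) = mex{1,0,0} = 2
G(10) = mex{1,1,0,0} = 2
G(11) = mex{1,1,0,0,0} = 2
G(12) = mex{2,1,1,0,0} = 3
G(13) = mex{2,1,1,0,0} = 3
G(14) = mex{2,2,1,1,0} = 3
G(15) = mex{2,2,1,1,1} = 0
G(16) = mex{3,2,2,1,1} = 0
G(17) = mex{3,2,2,1,1} = 0
G(18) = mex{3,3,2,2,1} = 0
G(19) = mex{0,3,2,2,2} = 1
G(20) = mex{0,3,3,2,2} = 1
G(21) = mex{0,0,3,2,2} = 1
G(22) = mex{0,0,3,3,2} = 1
G(23) = mex{1,0,0,3,3} = 2
G(24) = mex{1,0,0,3,3} = 2
G(25) = mex{1,1,0,0,3} = 2
G(26) = mex{1,1,0,0,0} = 2
G(27) = mex{2,1,1,0,0} = 3
G(28) = mex{2,1,1,0,0} = 3
G(29) = mex{2,2,1,1,0} = 3
G(30) = mex{2,2,1,1,1} = 0
G(31) = mex{3,2,2,1,1} = 0
G(32) = mex{3,2,2,1,1} = 0
G(33) = mex{3,3,2,2,1} = 0
G(34) = mex{0,3,2,2,2} = 1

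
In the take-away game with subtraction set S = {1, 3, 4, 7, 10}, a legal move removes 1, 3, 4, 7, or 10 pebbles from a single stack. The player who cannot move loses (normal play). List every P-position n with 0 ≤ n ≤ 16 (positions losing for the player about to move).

0, 2, 8, 13

n :  0  1  2  3  4  5  6  7  8  9 10 11 12 13 14 15 16
G :  0  1  0  1  2  3  2  3  0  1  4  5  2  0  1  4  3
P-positions are exactly the n with G(n) = 0.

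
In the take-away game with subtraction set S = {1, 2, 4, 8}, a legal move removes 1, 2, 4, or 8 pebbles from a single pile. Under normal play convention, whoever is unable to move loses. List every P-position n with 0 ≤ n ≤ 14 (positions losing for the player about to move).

G(0) = 0
G(1) = mex{0} = 1
G(2) = mex{1,0} = 2
G(3) = mex{2,1} = 0
G(4) = mex{0,2,0} = 1
G(5) = mex{1,0,1} = 2
G(6) = mex{2,1,2} = 0
G(7) = mex{0,2,0} = 1
G(8) = mex{1,0,1,0} = 2
G(9) = mex{2,1,2,1} = 0
G(10) = mex{0,2,0,2} = 1
G(11) = mex{1,0,1,0} = 2
G(12) = mex{2,1,2,1} = 0
G(13) = mex{0,2,0,2} = 1
G(14) = mex{1,0,1,0} = 2
P-positions are exactly the n with G(n) = 0.

0, 3, 6, 9, 12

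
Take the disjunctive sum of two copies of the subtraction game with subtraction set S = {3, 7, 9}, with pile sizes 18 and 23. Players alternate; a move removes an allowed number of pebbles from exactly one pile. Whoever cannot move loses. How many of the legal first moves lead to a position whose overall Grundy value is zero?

All piles use S = {3, 7, 9}:
G(0) = 0
G(1) = mex{} = 0
G(2) = mex{} = 0
G(3) = mex{0} = 1
G(4) = mex{0} = 1
G(5) = mex{0} = 1
G(6) = mex{1} = 0
G(7) = mex{1,0} = 2
G(8) = mex{1,0} = 2
G(9) = mex{0,0,0} = 1
G(10) = mex{2,1,0} = 3
G(11) = mex{2,1,0} = 3
G(12) = mex{1,1,1} = 0
G(13) = mex{3,0,1} = 2
G(14) = mex{3,2,1} = 0
G(15) = mex{0,2,0} = 1
G(16) = mex{2,1,2} = 0
G(17) = mex{0,3,2} = 1
G(18) = mex{1,3,1} = 0
G(19) = mex{0,0,3} = 1
G(20) = mex{1,2,3} = 0
G(21) = mex{0,0,0} = 1
G(22) = mex{1,1,2} = 0
G(23) = mex{0,0,0} = 1
Pile A: G(18) = 0.
Pile B: G(23) = 1.
Combined Grundy value = 0 ⊕ 1 = 1.
A winning move leaves total XOR = 0, i.e. changes one component's Grundy value g to g ⊕ X where X is the current total.
Pile A: need g' = 0⊕1 = 1. Options: 18−3→G=1, 18−7→G=3, 18−9→G=1. Hits: 2.
Pile B: need g' = 1⊕1 = 0. Options: 23−3→G=0, 23−7→G=0, 23−9→G=0. Hits: 3.

5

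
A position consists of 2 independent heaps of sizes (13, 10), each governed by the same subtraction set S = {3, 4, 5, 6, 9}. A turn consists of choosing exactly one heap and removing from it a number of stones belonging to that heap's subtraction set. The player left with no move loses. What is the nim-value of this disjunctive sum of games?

3

All heaps use S = {3, 4, 5, 6, 9}:
n :  0  1  2  3  4  5  6  7  8  9 10 11 12 13
G :  0  0  0  1  1  1  2  2  2  3  3  3  0  0
Heap A: G(13) = 0.
Heap B: G(10) = 3.
Combined Grundy value = 0 ⊕ 3 = 3.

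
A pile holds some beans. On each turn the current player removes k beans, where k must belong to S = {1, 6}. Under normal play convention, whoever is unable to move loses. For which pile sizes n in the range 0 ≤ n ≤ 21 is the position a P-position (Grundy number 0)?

0, 2, 4, 7, 9, 11, 14, 16, 18, 21

n :  0  1  2  3  4  5  6  7  8  9 10 11 12 13 14 15 16 17 18 19 20 21
G :  0  1  0  1  0  1  2  0  1  0  1  0  1  2  0  1  0  1  0  1  2  0
P-positions are exactly the n with G(n) = 0.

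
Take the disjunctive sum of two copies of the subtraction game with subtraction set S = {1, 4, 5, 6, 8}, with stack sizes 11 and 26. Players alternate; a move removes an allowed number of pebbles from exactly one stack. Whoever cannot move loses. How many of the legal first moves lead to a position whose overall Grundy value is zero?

2

All stacks use S = {1, 4, 5, 6, 8}:
n :  0  1  2  3  4  5  6  7  8  9 10 11 12 13 14 15 16 17 18 19 20 21 22 23 24 25 26
G :  0  1  0  1  2  3  2  3  4  0  1  0  1  2  3  2  3  4  0  1  0  1  2  3  2  3  4
Stack A: G(11) = 0.
Stack B: G(26) = 4.
Combined Grundy value = 0 ⊕ 4 = 4.
A winning move leaves total XOR = 0, i.e. changes one component's Grundy value g to g ⊕ X where X is the current total.
Stack A: need g' = 0⊕4 = 4. Options: 11−1→G=1, 11−4→G=3, 11−5→G=2, 11−6→G=3, 11−8→G=1. Hits: 0.
Stack B: need g' = 4⊕4 = 0. Options: 26−1→G=3, 26−4→G=2, 26−5→G=1, 26−6→G=0, 26−8→G=0. Hits: 2.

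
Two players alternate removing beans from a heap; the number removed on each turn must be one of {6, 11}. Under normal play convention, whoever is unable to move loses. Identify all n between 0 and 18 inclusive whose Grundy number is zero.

0, 1, 2, 3, 4, 5, 17, 18

n :  0  1  2  3  4  5  6  7  8  9 10 11 12 13 14 15 16 17 18
G :  0  0  0  0  0  0  1  1  1  1  1  1  2  2  2  2  2  0  0
P-positions are exactly the n with G(n) = 0.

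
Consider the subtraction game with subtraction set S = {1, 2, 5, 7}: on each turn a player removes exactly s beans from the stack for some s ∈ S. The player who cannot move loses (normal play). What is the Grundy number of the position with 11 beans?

G(0) = 0
G(1) = mex{0} = 1
G(2) = mex{1,0} = 2
G(3) = mex{2,1} = 0
G(4) = mex{0,2} = 1
G(5) = mex{1,0,0} = 2
G(6) = mex{2,1,1} = 0
G(7) = mex{0,2,2,0} = 1
G(8) = mex{1,0,0,1} = 2
G(9) = mex{2,1,1,2} = 0
G(10) = mex{0,2,2,0} = 1
G(11) = mex{1,0,0,1} = 2

2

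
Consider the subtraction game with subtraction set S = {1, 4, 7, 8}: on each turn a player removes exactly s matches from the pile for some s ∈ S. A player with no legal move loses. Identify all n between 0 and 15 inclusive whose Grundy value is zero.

0, 2, 5, 11, 14

n :  0  1  2  3  4  5  6  7  8  9 10 11 12 13 14 15
G :  0  1  0  1  2  0  1  2  3  2  3  0  1  3  0  1
P-positions are exactly the n with G(n) = 0.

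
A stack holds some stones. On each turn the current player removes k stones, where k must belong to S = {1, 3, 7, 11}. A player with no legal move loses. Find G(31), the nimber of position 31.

1

n :  0  1  2  3  4  5  6  7  8  9 10 11 12 13 14 15 16 17 18 19 20 21 22 23 24 25 26 27 28 29 30 31
G :  0  1  0  1  0  1  0  1  0  1  0  1  0  1  0  1  0  1  0  1  0  1  0  1  0  1  0  1  0  1  0  1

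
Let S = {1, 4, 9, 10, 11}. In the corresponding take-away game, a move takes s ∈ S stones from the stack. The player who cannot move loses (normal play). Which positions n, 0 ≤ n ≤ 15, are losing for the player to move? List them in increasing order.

n :  0  1  2  3  4  5  6  7  8  9 10 11 12 13 14 15
G :  0  1  0  1  2  0  1  0  1  2  3  2  3  4  5  3
P-positions are exactly the n with G(n) = 0.

0, 2, 5, 7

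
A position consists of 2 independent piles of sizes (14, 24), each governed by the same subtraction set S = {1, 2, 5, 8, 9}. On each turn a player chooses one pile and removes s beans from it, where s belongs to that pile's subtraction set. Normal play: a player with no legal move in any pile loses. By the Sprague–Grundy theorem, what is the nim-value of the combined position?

0

All piles use S = {1, 2, 5, 8, 9}:
n :  0  1  2  3  4  5  6  7  8  9 10 11 12 13 14 15 16 17 18 19 20 21 22 23 24
G :  0  1  2  0  1  2  0  1  2  3  0  1  2  0  1  2  0  1  2  3  0  1  2  0  1
Pile A: G(14) = 1.
Pile B: G(24) = 1.
Combined Grundy value = 1 ⊕ 1 = 0.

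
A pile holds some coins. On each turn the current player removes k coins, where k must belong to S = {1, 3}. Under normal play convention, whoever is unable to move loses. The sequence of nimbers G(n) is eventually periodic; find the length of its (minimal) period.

2

G(0) = 0
G(1) = mex{0} = 1
G(2) = mex{1} = 0
G(3) = mex{0,0} = 1
G(4) = mex{1,1} = 0
G(5) = mex{0,0} = 1
G(6) = mex{1,1} = 0
G(7) = mex{0,0} = 1
G(8) = mex{1,1} = 0
G(9) = mex{0,0} = 1
G(10) = mex{1,1} = 0
G(11) = mex{0,0} = 1
G(12) = mex{1,1} = 0
G(13) = mex{0,0} = 1
G(14) = mex{1,1} = 0
G(n+2) = G(n) holds for n = 0,…,2 (a full window of length max(S) = 3), so the sequence is purely periodic with period 2.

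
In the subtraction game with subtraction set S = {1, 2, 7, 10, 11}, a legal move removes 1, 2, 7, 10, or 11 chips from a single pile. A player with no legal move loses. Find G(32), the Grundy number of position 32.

n :  0  1  2  3  4  5  6  7  8  9 10 11 12 13 14 15 16 17 18 19 20 21 22 23 24 25 26 27 28 29 30 31 32
G :  0  1  2  0  1  2  0  1  2  0  1  2  0  1  2  0  1  2  0  1  2  0  1  2  0  1  2  0  1  2  0  1  2

2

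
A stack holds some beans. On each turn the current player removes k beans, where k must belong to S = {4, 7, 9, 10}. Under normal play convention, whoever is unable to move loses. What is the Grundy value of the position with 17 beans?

n :  0  1  2  3  4  5  6  7  8  9 10 11 12 13 14 15 16 17
G :  0  0  0  0  1  1  1  1  2  2  2  2  3  3  0  0  0  0

0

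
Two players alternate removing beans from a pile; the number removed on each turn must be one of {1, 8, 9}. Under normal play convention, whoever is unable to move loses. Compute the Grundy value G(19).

1

G(0) = 0
G(1) = mex{0} = 1
G(2) = mex{1} = 0
G(3) = mex{0} = 1
G(4) = mex{1} = 0
G(5) = mex{0} = 1
G(6) = mex{1} = 0
G(7) = mex{0} = 1
G(8) = mex{1,0} = 2
G(9) = mex{2,1,0} = 3
G(10) = mex{3,0,1} = 2
G(11) = mex{2,1,0} = 3
G(12) = mex{3,0,1} = 2
G(13) = mex{2,1,0} = 3
G(14) = mex{3,0,1} = 2
G(15) = mex{2,1,0} = 3
G(16) = mex{3,2,1} = 0
G(17) = mex{0,3,2} = 1
G(18) = mex{1,2,3} = 0
G(19) = mex{0,3,2} = 1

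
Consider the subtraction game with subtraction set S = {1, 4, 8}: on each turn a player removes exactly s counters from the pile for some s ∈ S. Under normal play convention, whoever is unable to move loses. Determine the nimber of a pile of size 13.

1

n :  0  1  2  3  4  5  6  7  8  9 10 11 12 13
G :  0  1  0  1  2  0  1  0  1  2  3  2  0  1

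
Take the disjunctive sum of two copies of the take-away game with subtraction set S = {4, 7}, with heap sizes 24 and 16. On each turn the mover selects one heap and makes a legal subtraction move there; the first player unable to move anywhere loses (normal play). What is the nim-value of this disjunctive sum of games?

1

All heaps use S = {4, 7}:
G(0) = 0
G(1) = mex{} = 0
G(2) = mex{} = 0
G(3) = mex{} = 0
G(4) = mex{0} = 1
G(5) = mex{0} = 1
G(6) = mex{0} = 1
G(7) = mex{0,0} = 1
G(8) = mex{1,0} = 2
G(9) = mex{1,0} = 2
G(10) = mex{1,0} = 2
G(11) = mex{1,1} = 0
G(12) = mex{2,1} = 0
G(13) = mex{2,1} = 0
G(14) = mex{2,1} = 0
G(15) = mex{0,2} = 1
G(16) = mex{0,2} = 1
G(17) = mex{0,2} = 1
G(18) = mex{0,0} = 1
G(19) = mex{1,0} = 2
G(20) = mex{1,0} = 2
G(21) = mex{1,0} = 2
G(22) = mex{1,1} = 0
G(23) = mex{2,1} = 0
G(24) = mex{2,1} = 0
Heap A: G(24) = 0.
Heap B: G(16) = 1.
Combined Grundy value = 0 ⊕ 1 = 1.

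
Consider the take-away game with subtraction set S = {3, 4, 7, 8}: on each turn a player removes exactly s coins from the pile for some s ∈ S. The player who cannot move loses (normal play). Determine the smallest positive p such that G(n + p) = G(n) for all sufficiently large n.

11

G(0) = 0
G(1) = mex{} = 0
G(2) = mex{} = 0
G(3) = mex{0} = 1
G(4) = mex{0,0} = 1
G(5) = mex{0,0} = 1
G(6) = mex{1,0} = 2
G(7) = mex{1,1,0} = 2
G(8) = mex{1,1,0,0} = 2
G(9) = mex{2,1,0,0} = 3
G(10) = mex{2,2,1,0} = 3
G(11) = mex{2,2,1,1} = 0
G(12) = mex{3,2,1,1} = 0
G(13) = mex{3,3,2,1} = 0
G(14) = mex{0,3,2,2} = 1
G(15) = mex{0,0,2,2} = 1
G(16) = mex{0,0,3,2} = 1
G(17) = mex{1,0,3,3} = 2
G(18) = mex{1,1,0,3} = 2
G(19) = mex{1,1,0,0} = 2
G(20) = mex{2,1,0,0} = 3
G(21) = mex{2,2,1,0} = 3
G(22) = mex{2,2,1,1} = 0
G(23) = mex{3,2,1,1} = 0
G(n+11) = G(n) holds for n = 0,…,7 (a full window of length max(S) = 8), so the sequence is purely periodic with period 11.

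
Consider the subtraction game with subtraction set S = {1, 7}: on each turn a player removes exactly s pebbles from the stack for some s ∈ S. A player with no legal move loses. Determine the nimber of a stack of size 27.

G(0) = 0
G(1) = mex{0} = 1
G(2) = mex{1} = 0
G(3) = mex{0} = 1
G(4) = mex{1} = 0
G(5) = mex{0} = 1
G(6) = mex{1} = 0
G(7) = mex{0,0} = 1
G(8) = mex{1,1} = 0
G(9) = mex{0,0} = 1
G(10) = mex{1,1} = 0
G(11) = mex{0,0} = 1
G(12) = mex{1,1} = 0
G(13) = mex{0,0} = 1
G(14) = mex{1,1} = 0
G(15) = mex{0,0} = 1
G(16) = mex{1,1} = 0
G(17) = mex{0,0} = 1
G(18) = mex{1,1} = 0
G(19) = mex{0,0} = 1
G(20) = mex{1,1} = 0
G(21) = mex{0,0} = 1
G(22) = mex{1,1} = 0
G(23) = mex{0,0} = 1
G(24) = mex{1,1} = 0
G(25) = mex{0,0} = 1
G(26) = mex{1,1} = 0
G(27) = mex{0,0} = 1

1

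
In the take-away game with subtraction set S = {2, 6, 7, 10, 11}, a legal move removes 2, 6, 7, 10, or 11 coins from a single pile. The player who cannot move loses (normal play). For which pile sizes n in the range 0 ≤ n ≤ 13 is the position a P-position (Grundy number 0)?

G(0) = 0
G(1) = mex{} = 0
G(2) = mex{0} = 1
G(3) = mex{0} = 1
G(4) = mex{1} = 0
G(5) = mex{1} = 0
G(6) = mex{0,0} = 1
G(7) = mex{0,0,0} = 1
G(8) = mex{1,1,0} = 2
G(9) = mex{1,1,1} = 0
G(10) = mex{2,0,1,0} = 3
G(11) = mex{0,0,0,0,0} = 1
G(12) = mex{3,1,0,1,0} = 2
G(13) = mex{1,1,1,1,1} = 0
P-positions are exactly the n with G(n) = 0.

0, 1, 4, 5, 9, 13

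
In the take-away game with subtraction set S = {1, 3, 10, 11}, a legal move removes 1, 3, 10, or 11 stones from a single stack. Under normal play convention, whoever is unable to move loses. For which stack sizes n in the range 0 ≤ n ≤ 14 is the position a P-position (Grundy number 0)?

G(0) = 0
G(1) = mex{0} = 1
G(2) = mex{1} = 0
G(3) = mex{0,0} = 1
G(4) = mex{1,1} = 0
G(5) = mex{0,0} = 1
G(6) = mex{1,1} = 0
G(7) = mex{0,0} = 1
G(8) = mex{1,1} = 0
G(9) = mex{0,0} = 1
G(10) = mex{1,1,0} = 2
G(11) = mex{2,0,1,0} = 3
G(12) = mex{3,1,0,1} = 2
G(13) = mex{2,2,1,0} = 3
G(14) = mex{3,3,0,1} = 2
P-positions are exactly the n with G(n) = 0.

0, 2, 4, 6, 8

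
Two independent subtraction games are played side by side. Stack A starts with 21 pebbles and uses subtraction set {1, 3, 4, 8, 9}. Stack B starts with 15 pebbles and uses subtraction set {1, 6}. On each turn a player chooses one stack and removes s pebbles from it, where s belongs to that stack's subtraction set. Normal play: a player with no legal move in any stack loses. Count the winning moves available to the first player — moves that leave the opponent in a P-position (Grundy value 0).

Stack A, S = {1, 3, 4, 8, 9}:
G(0) = 0
G(1) = mex{0} = 1
G(2) = mex{1} = 0
G(3) = mex{0,0} = 1
G(4) = mex{1,1,0} = 2
G(5) = mex{2,0,1} = 3
G(6) = mex{3,1,0} = 2
G(7) = mex{2,2,1} = 0
G(8) = mex{0,3,2,0} = 1
G(9) = mex{1,2,3,1,0} = 4
G(10) = mex{4,0,2,0,1} = 3
G(11) = mex{3,1,0,1,0} = 2
G(12) = mex{2,4,1,2,1} = 0
G(13) = mex{0,3,4,3,2} = 1
G(14) = mex{1,2,3,2,3} = 0
G(15) = mex{0,0,2,0,2} = 1
G(16) = mex{1,1,0,1,0} = 2
G(17) = mex{2,0,1,4,1} = 3
G(18) = mex{3,1,0,3,4} = 2
G(19) = mex{2,2,1,2,3} = 0
G(20) = mex{0,3,2,0,2} = 1
G(21) = mex{1,2,3,1,0} = 4
G_A(21) = 4.
Stack B, S = {1, 6}:
G(0) = 0
G(1) = mex{0} = 1
G(2) = mex{1} = 0
G(3) = mex{0} = 1
G(4) = mex{1} = 0
G(5) = mex{0} = 1
G(6) = mex{1,0} = 2
G(7) = mex{2,1} = 0
G(8) = mex{0,0} = 1
G(9) = mex{1,1} = 0
G(10) = mex{0,0} = 1
G(11) = mex{1,1} = 0
G(12) = mex{0,2} = 1
G(13) = mex{1,0} = 2
G(14) = mex{2,1} = 0
G(15) = mex{0,0} = 1
G_B(15) = 1.
Combined Grundy value = 4 ⊕ 1 = 5.
A winning move leaves total XOR = 0, i.e. changes one component's Grundy value g to g ⊕ X where X is the current total.
Stack A: need g' = 4⊕5 = 1. Options: 21−1→G=1, 21−3→G=2, 21−4→G=3, 21−8→G=1, 21−9→G=0. Hits: 2.
Stack B: need g' = 1⊕5 = 4. Options: 15−1→G=0, 15−6→G=0. Hits: 0.

2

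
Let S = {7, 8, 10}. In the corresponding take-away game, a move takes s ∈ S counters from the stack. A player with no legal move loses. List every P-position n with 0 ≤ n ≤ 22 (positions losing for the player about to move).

G(0) = 0
G(1) = mex{} = 0
G(2) = mex{} = 0
G(3) = mex{} = 0
G(4) = mex{} = 0
G(5) = mex{} = 0
G(6) = mex{} = 0
G(7) = mex{0} = 1
G(8) = mex{0,0} = 1
G(9) = mex{0,0} = 1
G(10) = mex{0,0,0} = 1
G(11) = mex{0,0,0} = 1
G(12) = mex{0,0,0} = 1
G(13) = mex{0,0,0} = 1
G(14) = mex{1,0,0} = 2
G(15) = mex{1,1,0} = 2
G(16) = mex{1,1,0} = 2
G(17) = mex{1,1,1} = 0
G(18) = mex{1,1,1} = 0
G(19) = mex{1,1,1} = 0
G(20) = mex{1,1,1} = 0
G(21) = mex{2,1,1} = 0
G(22) = mex{2,2,1} = 0
P-positions are exactly the n with G(n) = 0.

0, 1, 2, 3, 4, 5, 6, 17, 18, 19, 20, 21, 22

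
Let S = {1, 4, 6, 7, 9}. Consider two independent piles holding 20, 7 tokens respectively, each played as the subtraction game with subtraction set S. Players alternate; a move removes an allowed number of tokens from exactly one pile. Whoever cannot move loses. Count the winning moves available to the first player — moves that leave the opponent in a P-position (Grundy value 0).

All piles use S = {1, 4, 6, 7, 9}:
n :  0  1  2  3  4  5  6  7  8  9 10 11 12 13 14 15 16 17 18 19 20
G :  0  1  0  1  2  0  1  2  3  2  0  1  2  0  1  0  1  2  0  1  2
Pile A: G(20) = 2.
Pile B: G(7) = 2.
Combined Grundy value = 2 ⊕ 2 = 0.
A winning move leaves total XOR = 0, i.e. changes one component's Grundy value g to g ⊕ X where X is the current total.
Pile A: target g' = 2⊕0 = 2, but every legal move changes the Grundy value (mex property), so 0 moves.
Pile B: target g' = 2⊕0 = 2, but every legal move changes the Grundy value (mex property), so 0 moves.

0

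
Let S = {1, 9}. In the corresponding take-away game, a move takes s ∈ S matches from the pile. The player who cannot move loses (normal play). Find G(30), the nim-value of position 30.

n :  0  1  2  3  4  5  6  7  8  9 10 11 12 13 14 15 16 17 18 19 20 21 22 23 24 25 26 27 28 29 30
G :  0  1  0  1  0  1  0  1  0  1  0  1  0  1  0  1  0  1  0  1  0  1  0  1  0  1  0  1  0  1  0

0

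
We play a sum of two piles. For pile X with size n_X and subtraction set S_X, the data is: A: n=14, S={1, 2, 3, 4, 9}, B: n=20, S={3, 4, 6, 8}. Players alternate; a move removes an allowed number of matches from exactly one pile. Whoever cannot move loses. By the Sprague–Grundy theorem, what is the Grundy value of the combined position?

7

Pile A, S = {1, 2, 3, 4, 9}:
G(0) = 0
G(1) = mex{0} = 1
G(2) = mex{1,0} = 2
G(3) = mex{2,1,0} = 3
G(4) = mex{3,2,1,0} = 4
G(5) = mex{4,3,2,1} = 0
G(6) = mex{0,4,3,2} = 1
G(7) = mex{1,0,4,3} = 2
G(8) = mex{2,1,0,4} = 3
G(9) = mex{3,2,1,0,0} = 4
G(10) = mex{4,3,2,1,1} = 0
G(11) = mex{0,4,3,2,2} = 1
G(12) = mex{1,0,4,3,3} = 2
G(13) = mex{2,1,0,4,4} = 3
G(14) = mex{3,2,1,0,0} = 4
G_A(14) = 4.
Pile B, S = {3, 4, 6, 8}:
n :  0  1  2  3  4  5  6  7  8  9 10 11 12 13 14 15 16 17 18 19 20
G :  0  0  0  1  1  1  2  2  2  3  3  0  0  0  1  1  1  2  2  2  3
G_B(20) = 3.
Combined Grundy value = 4 ⊕ 3 = 7.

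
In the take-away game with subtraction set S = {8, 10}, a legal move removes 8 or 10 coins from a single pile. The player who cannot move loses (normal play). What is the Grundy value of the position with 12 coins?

1

G(0) = 0
G(1) = mex{} = 0
G(2) = mex{} = 0
G(3) = mex{} = 0
G(4) = mex{} = 0
G(5) = mex{} = 0
G(6) = mex{} = 0
G(7) = mex{} = 0
G(8) = mex{0} = 1
G(9) = mex{0} = 1
G(10) = mex{0,0} = 1
G(11) = mex{0,0} = 1
G(12) = mex{0,0} = 1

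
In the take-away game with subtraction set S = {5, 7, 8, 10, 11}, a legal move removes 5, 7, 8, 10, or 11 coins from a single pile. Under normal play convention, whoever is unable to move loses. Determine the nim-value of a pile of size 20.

G(0) = 0
G(1) = mex{} = 0
G(2) = mex{} = 0
G(3) = mex{} = 0
G(4) = mex{} = 0
G(5) = mex{0} = 1
G(6) = mex{0} = 1
G(7) = mex{0,0} = 1
G(8) = mex{0,0,0} = 1
G(9) = mex{0,0,0} = 1
G(10) = mex{1,0,0,0} = 2
G(11) = mex{1,0,0,0,0} = 2
G(12) = mex{1,1,0,0,0} = 2
G(13) = mex{1,1,1,0,0} = 2
G(14) = mex{1,1,1,0,0} = 2
G(15) = mex{2,1,1,1,0} = 3
G(16) = mex{2,1,1,1,1} = 0
G(17) = mex{2,2,1,1,1} = 0
G(18) = mex{2,2,2,1,1} = 0
G(19) = mex{2,2,2,1,1} = 0
G(20) = mex{3,2,2,2,1} = 0

0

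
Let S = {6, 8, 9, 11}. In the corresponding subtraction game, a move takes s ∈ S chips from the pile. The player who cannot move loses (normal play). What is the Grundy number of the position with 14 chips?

G(0) = 0
G(1) = mex{} = 0
G(2) = mex{} = 0
G(3) = mex{} = 0
G(4) = mex{} = 0
G(5) = mex{} = 0
G(6) = mex{0} = 1
G(7) = mex{0} = 1
G(8) = mex{0,0} = 1
G(9) = mex{0,0,0} = 1
G(10) = mex{0,0,0} = 1
G(11) = mex{0,0,0,0} = 1
G(12) = mex{1,0,0,0} = 2
G(13) = mex{1,0,0,0} = 2
G(14) = mex{1,1,0,0} = 2

2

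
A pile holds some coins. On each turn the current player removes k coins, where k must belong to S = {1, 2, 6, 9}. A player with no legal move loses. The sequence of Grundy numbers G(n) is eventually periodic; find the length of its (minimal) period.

7

G(0) = 0
G(1) = mex{0} = 1
G(2) = mex{1,0} = 2
G(3) = mex{2,1} = 0
G(4) = mex{0,2} = 1
G(5) = mex{1,0} = 2
G(6) = mex{2,1,0} = 3
G(7) = mex{3,2,1} = 0
G(8) = mex{0,3,2} = 1
G(9) = mex{1,0,0,0} = 2
G(10) = mex{2,1,1,1} = 0
G(11) = mex{0,2,2,2} = 1
G(12) = mex{1,0,3,0} = 2
G(13) = mex{2,1,0,1} = 3
G(14) = mex{3,2,1,2} = 0
G(15) = mex{0,3,2,3} = 1
G(16) = mex{1,0,0,0} = 2
G(17) = mex{2,1,1,1} = 0
G(n+7) = G(n) holds for n = 0,…,8 (a full window of length max(S) = 9), so the sequence is purely periodic with period 7.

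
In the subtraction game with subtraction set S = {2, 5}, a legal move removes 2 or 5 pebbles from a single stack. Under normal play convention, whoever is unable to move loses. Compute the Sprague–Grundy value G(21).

0

n :  0  1  2  3  4  5  6  7  8  9 10 11 12 13 14 15 16 17 18 19 20 21
G :  0  0  1  1  0  2  1  0  0  1  1  0  2  1  0  0  1  1  0  2  1  0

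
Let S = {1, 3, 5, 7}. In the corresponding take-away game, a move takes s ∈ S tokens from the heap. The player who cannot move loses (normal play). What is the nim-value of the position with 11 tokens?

1

n :  0  1  2  3  4  5  6  7  8  9 10 11
G :  0  1  0  1  0  1  0  1  0  1  0  1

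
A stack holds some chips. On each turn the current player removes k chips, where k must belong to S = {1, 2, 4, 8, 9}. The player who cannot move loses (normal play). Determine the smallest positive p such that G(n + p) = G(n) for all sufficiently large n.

n :  0  1  2  3  4  5  6  7  8  9 10 11 12 13 14 15 16 17 18 19 20 21 22 23 24 25 26 27
G :  0  1  2  0  1  2  0  1  2  3  4  5  3  0  1  2  0  1  2  0  1  2  3  4  5  3  0  1
G(n+13) = G(n) holds for n = 0,…,8 (a full window of length max(S) = 9), so the sequence is purely periodic with period 13.

13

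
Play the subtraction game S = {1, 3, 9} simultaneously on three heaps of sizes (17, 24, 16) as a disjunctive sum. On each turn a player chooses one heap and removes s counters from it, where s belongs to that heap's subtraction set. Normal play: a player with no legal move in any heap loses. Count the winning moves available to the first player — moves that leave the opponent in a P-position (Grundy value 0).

9

All heaps use S = {1, 3, 9}:
G(0) = 0
G(1) = mex{0} = 1
G(2) = mex{1} = 0
G(3) = mex{0,0} = 1
G(4) = mex{1,1} = 0
G(5) = mex{0,0} = 1
G(6) = mex{1,1} = 0
G(7) = mex{0,0} = 1
G(8) = mex{1,1} = 0
G(9) = mex{0,0,0} = 1
G(10) = mex{1,1,1} = 0
G(11) = mex{0,0,0} = 1
G(12) = mex{1,1,1} = 0
G(13) = mex{0,0,0} = 1
G(14) = mex{1,1,1} = 0
G(15) = mex{0,0,0} = 1
G(16) = mex{1,1,1} = 0
G(17) = mex{0,0,0} = 1
G(18) = mex{1,1,1} = 0
G(19) = mex{0,0,0} = 1
G(20) = mex{1,1,1} = 0
G(21) = mex{0,0,0} = 1
G(22) = mex{1,1,1} = 0
G(23) = mex{0,0,0} = 1
G(24) = mex{1,1,1} = 0
Heap A: G(17) = 1.
Heap B: G(24) = 0.
Heap C: G(16) = 0.
Combined Grundy value = 1 ⊕ 0 ⊕ 0 = 1.
A winning move leaves total XOR = 0, i.e. changes one component's Grundy value g to g ⊕ X where X is the current total.
Heap A: need g' = 1⊕1 = 0. Options: 17−1→G=0, 17−3→G=0, 17−9→G=0. Hits: 3.
Heap B: need g' = 0⊕1 = 1. Options: 24−1→G=1, 24−3→G=1, 24−9→G=1. Hits: 3.
Heap C: need g' = 0⊕1 = 1. Options: 16−1→G=1, 16−3→G=1, 16−9→G=1. Hits: 3.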